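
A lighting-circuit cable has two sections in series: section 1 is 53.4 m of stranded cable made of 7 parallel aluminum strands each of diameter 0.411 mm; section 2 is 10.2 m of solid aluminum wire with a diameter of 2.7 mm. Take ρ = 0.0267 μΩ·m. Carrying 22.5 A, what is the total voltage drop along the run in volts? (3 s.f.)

ρ = 0.0267 μΩ·m = 2.67×10^-8 Ω·m
Section 1: A_strand = π(2.0550e-04)² = 1.327e-07 m²; R₁ = ρL/(N·A_s) = (2.67×10^-8)(53.4)/(7×1.327e-07) = 1.535 Ω
Section 2: A = π(d/2)² = π(1.3500e-03 m)² = 5.726e-06 m²
R₂ = (2.67×10^-8)(10.2)/(5.726e-06) = 0.04757 Ω
R = R₁ + R₂ = 1.583 Ω
V = IR = 22.5 × 1.583 = 35.6 V

35.6 V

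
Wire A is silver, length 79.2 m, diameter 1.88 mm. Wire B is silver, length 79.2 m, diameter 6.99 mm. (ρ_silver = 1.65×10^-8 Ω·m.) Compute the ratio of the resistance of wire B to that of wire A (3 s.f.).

R ∝ ρL/d², so R_B/R_A = (d_A/d_B)²
= (1.88/6.99)² = 0.0723

0.0723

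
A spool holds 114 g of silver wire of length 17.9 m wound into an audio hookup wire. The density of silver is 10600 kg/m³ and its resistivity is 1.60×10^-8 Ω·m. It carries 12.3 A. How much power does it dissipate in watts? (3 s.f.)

72.1 W

A = m/(density·L) = 0.114/(10600×17.9) = 6.0082e-07 m²
R = ρL/A = (1.60×10^-8)(17.9)/(6.0082e-07) = 0.4767 Ω
P = I²R = (12.3)² × 0.4767 = 72.1 W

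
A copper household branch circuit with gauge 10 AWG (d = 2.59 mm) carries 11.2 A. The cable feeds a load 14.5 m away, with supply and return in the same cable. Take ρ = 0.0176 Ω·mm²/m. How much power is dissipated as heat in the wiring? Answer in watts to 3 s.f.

12.2 W

ρ = 0.0176 Ω·mm²/m = 1.76×10^-8 Ω·m
A = π(2.59/2 mm)² = π(1.2950e-03 m)² = 5.269e-06 m²
Total conductor length (both ways) L = 2 × 14.5 = 29 m
R = ρL/A = (1.76×10^-8)(29)/(5.269e-06) = 0.09688 Ω
P = I²R = (11.2)² × 0.09688 = 12.2 W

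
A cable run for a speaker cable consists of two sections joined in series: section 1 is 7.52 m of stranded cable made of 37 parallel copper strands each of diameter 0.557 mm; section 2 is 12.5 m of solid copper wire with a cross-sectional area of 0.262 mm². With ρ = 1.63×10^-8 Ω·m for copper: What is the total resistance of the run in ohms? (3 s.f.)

0.791 Ω

Section 1: A_strand = π(2.7850e-04)² = 2.437e-07 m²; R₁ = ρL/(N·A_s) = (1.63×10^-8)(7.52)/(37×2.437e-07) = 0.0136 Ω
Section 2: A = 0.262 mm² = 2.620e-07 m²
R₂ = (1.63×10^-8)(12.5)/(2.620e-07) = 0.7777 Ω
R = R₁ + R₂ = 0.791 Ω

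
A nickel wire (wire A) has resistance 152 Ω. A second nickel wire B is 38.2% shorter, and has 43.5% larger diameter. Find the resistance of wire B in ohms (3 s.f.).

R ∝ L/d², so R_B/R_A = (1 − 38.2/100) × (1 + 43.5/100)⁻²
= 0.618 × 0.4856 = 0.3001
R_B = 0.3001 × 152 = 45.6 Ω

45.6 Ω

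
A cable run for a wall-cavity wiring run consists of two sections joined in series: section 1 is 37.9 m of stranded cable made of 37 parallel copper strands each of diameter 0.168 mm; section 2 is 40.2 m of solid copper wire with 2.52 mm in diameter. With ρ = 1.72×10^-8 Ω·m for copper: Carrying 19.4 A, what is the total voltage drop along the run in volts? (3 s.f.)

Section 1: A_strand = π(8.4000e-05)² = 2.217e-08 m²; R₁ = ρL/(N·A_s) = (1.72×10^-8)(37.9)/(37×2.217e-08) = 0.7948 Ω
Section 2: A = π(d/2)² = π(1.2600e-03 m)² = 4.988e-06 m²
R₂ = (1.72×10^-8)(40.2)/(4.988e-06) = 0.1386 Ω
R = R₁ + R₂ = 0.9334 Ω
V = IR = 19.4 × 0.9334 = 18.1 V

18.1 V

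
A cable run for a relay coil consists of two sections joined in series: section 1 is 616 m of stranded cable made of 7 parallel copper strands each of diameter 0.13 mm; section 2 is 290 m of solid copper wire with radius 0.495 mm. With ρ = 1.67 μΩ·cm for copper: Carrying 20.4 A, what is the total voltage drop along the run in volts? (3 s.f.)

2390 V

ρ = 1.67 μΩ·cm = 1.67×10^-8 Ω·m
Section 1: A_strand = π(6.5000e-05)² = 1.327e-08 m²; R₁ = ρL/(N·A_s) = (1.67×10^-8)(616)/(7×1.327e-08) = 110.7 Ω
Section 2: A = πr² = π(4.9500e-04 m)² = 7.698e-07 m²
R₂ = (1.67×10^-8)(290)/(7.698e-07) = 6.291 Ω
R = R₁ + R₂ = 117 Ω
V = IR = 20.4 × 117 = 2390 V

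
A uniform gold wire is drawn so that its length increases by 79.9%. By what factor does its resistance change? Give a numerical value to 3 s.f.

3.24

k = 1 + 79.9/100 = 1.799; volume constant ⇒ A' = A/k, so R' = k²R.
Factor = 3.24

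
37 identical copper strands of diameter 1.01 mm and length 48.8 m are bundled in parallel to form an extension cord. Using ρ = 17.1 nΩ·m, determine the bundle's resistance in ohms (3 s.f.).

0.0282 Ω

ρ = 17.1 nΩ·m = 1.71×10^-8 Ω·m
A_strand = π(5.0500e-04 m)² = 8.012e-07 m²
R_strand = ρL/A = (1.71×10^-8)(48.8)/(8.012e-07) = 1.042 Ω
R_total = R_strand/N = 1.042/37 = 0.0282 Ω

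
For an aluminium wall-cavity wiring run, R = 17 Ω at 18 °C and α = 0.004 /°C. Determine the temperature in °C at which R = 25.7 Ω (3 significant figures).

146 °C

R = R₀(1 + α(T − T₀)) ⇒ T = T₀ + (R/R₀ − 1)/α
T = 18 + (25.7/17 − 1)/0.004 = 18 + (0.5118)/0.004 = 146 °C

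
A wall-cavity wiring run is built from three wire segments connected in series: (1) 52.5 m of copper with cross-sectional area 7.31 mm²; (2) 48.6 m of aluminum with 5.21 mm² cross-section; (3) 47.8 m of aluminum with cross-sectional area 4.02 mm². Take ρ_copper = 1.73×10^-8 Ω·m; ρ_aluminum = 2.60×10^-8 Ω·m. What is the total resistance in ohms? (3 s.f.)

Seg 1: A = 7.31 mm² = 7.310e-06 m²
R_1 = (1.73×10^-8)(52.5)/(7.310e-06) = 0.1242 Ω
Seg 2: A = 5.21 mm² = 5.210e-06 m²
R_2 = (2.60×10^-8)(48.6)/(5.210e-06) = 0.2425 Ω
Seg 3: A = 4.02 mm² = 4.020e-06 m²
R_3 = (2.60×10^-8)(47.8)/(4.020e-06) = 0.3092 Ω
R_total = R_1 + R_2 + R_3 = 0.676 Ω

0.676 Ω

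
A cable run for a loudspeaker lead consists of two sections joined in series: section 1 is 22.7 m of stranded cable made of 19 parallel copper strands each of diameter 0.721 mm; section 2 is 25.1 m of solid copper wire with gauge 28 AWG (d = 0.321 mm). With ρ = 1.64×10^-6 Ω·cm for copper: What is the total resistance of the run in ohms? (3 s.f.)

5.13 Ω

ρ = 1.64×10^-6 Ω·cm = 1.64×10^-8 Ω·m
Section 1: A_strand = π(3.6050e-04)² = 4.083e-07 m²; R₁ = ρL/(N·A_s) = (1.64×10^-8)(22.7)/(19×4.083e-07) = 0.04799 Ω
Section 2: A = π(0.321/2 mm)² = π(1.6050e-04 m)² = 8.093e-08 m²
R₂ = (1.64×10^-8)(25.1)/(8.093e-08) = 5.086 Ω
R = R₁ + R₂ = 5.13 Ω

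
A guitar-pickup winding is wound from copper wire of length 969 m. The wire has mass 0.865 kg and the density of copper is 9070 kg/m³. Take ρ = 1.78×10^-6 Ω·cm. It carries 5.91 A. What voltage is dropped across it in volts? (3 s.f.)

1040 V

ρ = 1.78×10^-6 Ω·cm = 1.78×10^-8 Ω·m
A = m/(density·L) = 0.865/(9070×969) = 9.8420e-08 m²
R = ρL/A = (1.78×10^-8)(969)/(9.8420e-08) = 175.3 Ω
V = IR = 5.91 × 175.3 = 1040 V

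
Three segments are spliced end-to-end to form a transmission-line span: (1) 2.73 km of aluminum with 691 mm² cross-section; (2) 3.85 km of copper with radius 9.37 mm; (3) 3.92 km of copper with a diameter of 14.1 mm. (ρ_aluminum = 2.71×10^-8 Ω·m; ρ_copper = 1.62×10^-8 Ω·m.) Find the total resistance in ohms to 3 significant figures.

Seg 1: A = 691 mm² = 6.910e-04 m²
R_1 = (2.71×10^-8)(2730)/(6.910e-04) = 0.1071 Ω
Seg 2: A = πr² = π(9.3700e-03 m)² = 2.758e-04 m²
R_2 = (1.62×10^-8)(3850)/(2.758e-04) = 0.2261 Ω
Seg 3: A = π(d/2)² = π(7.0500e-03 m)² = 1.561e-04 m²
R_3 = (1.62×10^-8)(3920)/(1.561e-04) = 0.4067 Ω
R_total = R_1 + R_2 + R_3 = 0.740 Ω

0.740 Ω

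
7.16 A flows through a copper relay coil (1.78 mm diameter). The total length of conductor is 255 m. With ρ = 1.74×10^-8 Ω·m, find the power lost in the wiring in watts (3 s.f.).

A = π(d/2)² = π(8.9000e-04 m)² = 2.488e-06 m²
R = ρL/A = (1.74×10^-8)(255)/(2.488e-06) = 1.783 Ω
P = I²R = (7.16)² × 1.783 = 91.4 W

91.4 W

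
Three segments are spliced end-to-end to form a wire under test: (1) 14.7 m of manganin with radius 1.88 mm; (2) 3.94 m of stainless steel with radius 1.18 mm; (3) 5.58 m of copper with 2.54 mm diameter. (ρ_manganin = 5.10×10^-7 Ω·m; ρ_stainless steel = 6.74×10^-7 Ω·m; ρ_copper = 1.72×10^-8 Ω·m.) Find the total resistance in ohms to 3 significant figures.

1.30 Ω

Seg 1: A = πr² = π(1.8800e-03 m)² = 1.110e-05 m²
R_1 = (5.10×10^-7)(14.7)/(1.110e-05) = 0.6752 Ω
Seg 2: A = πr² = π(1.1800e-03 m)² = 4.374e-06 m²
R_2 = (6.74×10^-7)(3.94)/(4.374e-06) = 0.6071 Ω
Seg 3: A = π(d/2)² = π(1.2700e-03 m)² = 5.067e-06 m²
R_3 = (1.72×10^-8)(5.58)/(5.067e-06) = 0.01894 Ω
R_total = R_1 + R_2 + R_3 = 1.30 Ω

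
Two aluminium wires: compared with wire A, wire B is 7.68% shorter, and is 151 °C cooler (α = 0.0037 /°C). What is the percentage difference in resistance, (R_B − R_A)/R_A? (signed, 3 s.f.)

R ∝ ρL/d² with ρ ∝ (1+αΔT), so R_B/R_A = (1 − 7.68/100) × (1 − 0.0037×151)
= 0.9232 × 0.4413 = 0.4074
(R_B − R_A)/R_A = 0.4074 − 1 = -59.3%

-59.3%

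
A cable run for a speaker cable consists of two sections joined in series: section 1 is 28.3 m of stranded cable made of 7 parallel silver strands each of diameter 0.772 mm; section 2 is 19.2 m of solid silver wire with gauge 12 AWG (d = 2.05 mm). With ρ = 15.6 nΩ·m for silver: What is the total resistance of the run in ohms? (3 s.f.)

ρ = 15.6 nΩ·m = 1.56×10^-8 Ω·m
Section 1: A_strand = π(3.8600e-04)² = 4.681e-07 m²; R₁ = ρL/(N·A_s) = (1.56×10^-8)(28.3)/(7×4.681e-07) = 0.1347 Ω
Section 2: A = π(2.05/2 mm)² = π(1.0250e-03 m)² = 3.301e-06 m²
R₂ = (1.56×10^-8)(19.2)/(3.301e-06) = 0.09075 Ω
R = R₁ + R₂ = 0.225 Ω

0.225 Ω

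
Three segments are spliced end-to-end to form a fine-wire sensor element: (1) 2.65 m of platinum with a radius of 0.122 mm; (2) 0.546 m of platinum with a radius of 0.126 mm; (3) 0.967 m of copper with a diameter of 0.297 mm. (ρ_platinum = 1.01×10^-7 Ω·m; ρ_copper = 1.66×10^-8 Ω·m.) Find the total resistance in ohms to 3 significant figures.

7.06 Ω

Seg 1: A = πr² = π(1.2200e-04 m)² = 4.676e-08 m²
R_1 = (1.01×10^-7)(2.65)/(4.676e-08) = 5.724 Ω
Seg 2: A = πr² = π(1.2600e-04 m)² = 4.988e-08 m²
R_2 = (1.01×10^-7)(0.546)/(4.988e-08) = 1.106 Ω
Seg 3: A = π(d/2)² = π(1.4850e-04 m)² = 6.928e-08 m²
R_3 = (1.66×10^-8)(0.967)/(6.928e-08) = 0.2317 Ω
R_total = R_1 + R_2 + R_3 = 7.06 Ω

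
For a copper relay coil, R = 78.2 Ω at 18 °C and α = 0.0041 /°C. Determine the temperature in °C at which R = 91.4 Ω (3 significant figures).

R = R₀(1 + α(T − T₀)) ⇒ T = T₀ + (R/R₀ − 1)/α
T = 18 + (91.4/78.2 − 1)/0.0041 = 18 + (0.1688)/0.0041 = 59.2 °C

59.2 °C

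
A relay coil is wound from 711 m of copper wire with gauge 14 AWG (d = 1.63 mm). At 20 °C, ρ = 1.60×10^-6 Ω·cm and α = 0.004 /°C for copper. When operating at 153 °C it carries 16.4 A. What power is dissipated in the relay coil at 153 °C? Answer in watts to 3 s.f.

2250 W

ρ = 1.60×10^-6 Ω·cm = 1.60×10^-8 Ω·m
A = π(1.63/2 mm)² = π(8.1500e-04 m)² = 2.087e-06 m²
R₍20₎ = ρL/A = (1.60×10^-8)(711)/(2.087e-06) = 5.452 Ω
R₍153₎ = R₍20₎(1 + αΔT) = 5.452 × (1 + 0.004×133) = 8.352 Ω
P = I²R = (16.4)² × 8.352 = 2250 W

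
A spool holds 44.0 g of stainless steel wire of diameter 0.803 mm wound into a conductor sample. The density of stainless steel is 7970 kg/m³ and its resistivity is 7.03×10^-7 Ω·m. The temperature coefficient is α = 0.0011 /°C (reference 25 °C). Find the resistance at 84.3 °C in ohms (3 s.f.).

16.1 Ω

A = π(d/2)² = π(4.0150e-04 m)² = 5.0643e-07 m²
L = m/(density·A) = 0.044/(7970×5.0643e-07) = 10.9 m
R = ρL/A = (7.03×10^-7)(10.9)/(5.0643e-07) = 15.13 Ω
R(84.3 °C) = 15.13 × (1 + 0.0011×59.3) = 16.1 Ω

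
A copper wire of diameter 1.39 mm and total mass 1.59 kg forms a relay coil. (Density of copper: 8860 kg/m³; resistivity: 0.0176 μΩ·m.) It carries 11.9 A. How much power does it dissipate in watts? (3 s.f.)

ρ = 0.0176 μΩ·m = 1.76×10^-8 Ω·m
A = π(d/2)² = π(6.9500e-04 m)² = 1.5175e-06 m²
L = m/(density·A) = 1.59/(8860×1.5175e-06) = 118.3 m
R = ρL/A = (1.76×10^-8)(118.3)/(1.5175e-06) = 1.372 Ω
P = I²R = (11.9)² × 1.372 = 194 W

194 W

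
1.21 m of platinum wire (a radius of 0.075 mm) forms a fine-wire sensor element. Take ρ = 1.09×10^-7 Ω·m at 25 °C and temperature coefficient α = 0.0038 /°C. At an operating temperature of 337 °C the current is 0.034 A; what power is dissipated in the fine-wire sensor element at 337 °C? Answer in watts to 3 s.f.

A = πr² = π(7.5000e-05 m)² = 1.767e-08 m²
R₍25₎ = ρL/A = (1.09×10^-7)(1.21)/(1.767e-08) = 7.463 Ω
R₍337₎ = R₍25₎(1 + αΔT) = 7.463 × (1 + 0.0038×312) = 16.31 Ω
P = I²R = (0.034)² × 16.31 = 0.0189 W

0.0189 W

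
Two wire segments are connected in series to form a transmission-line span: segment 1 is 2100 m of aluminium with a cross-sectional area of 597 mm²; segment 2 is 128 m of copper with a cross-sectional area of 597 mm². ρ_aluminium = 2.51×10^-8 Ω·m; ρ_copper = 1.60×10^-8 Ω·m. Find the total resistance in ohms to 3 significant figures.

0.0917 Ω

Segment 1: A = 597 mm² = 5.970e-04 m²
R₁ = ρL/A = (2.51×10^-8)(2100)/(5.970e-04) = 0.08829 Ω
R₂ = (1.60×10^-8)(128)/(5.970e-04) = 0.00343 Ω
R = R₁ + R₂ = 0.0917 Ω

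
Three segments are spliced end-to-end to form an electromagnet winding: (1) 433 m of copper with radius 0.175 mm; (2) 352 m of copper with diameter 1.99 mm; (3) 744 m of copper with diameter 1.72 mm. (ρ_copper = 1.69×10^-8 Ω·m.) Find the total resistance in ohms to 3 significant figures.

Seg 1: A = πr² = π(1.7500e-04 m)² = 9.621e-08 m²
R_1 = (1.69×10^-8)(433)/(9.621e-08) = 76.06 Ω
Seg 2: A = π(d/2)² = π(9.9500e-04 m)² = 3.110e-06 m²
R_2 = (1.69×10^-8)(352)/(3.110e-06) = 1.913 Ω
Seg 3: A = π(d/2)² = π(8.6000e-04 m)² = 2.324e-06 m²
R_3 = (1.69×10^-8)(744)/(2.324e-06) = 5.411 Ω
R_total = R_1 + R_2 + R_3 = 83.4 Ω

83.4 Ω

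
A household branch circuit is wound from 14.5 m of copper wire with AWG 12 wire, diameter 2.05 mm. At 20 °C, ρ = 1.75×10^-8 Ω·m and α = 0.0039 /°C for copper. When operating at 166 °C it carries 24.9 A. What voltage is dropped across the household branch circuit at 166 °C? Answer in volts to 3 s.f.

3.00 V

A = π(2.05/2 mm)² = π(1.0250e-03 m)² = 3.301e-06 m²
R₍20₎ = ρL/A = (1.75×10^-8)(14.5)/(3.301e-06) = 0.07688 Ω
R₍166₎ = R₍20₎(1 + αΔT) = 0.07688 × (1 + 0.0039×146) = 0.1207 Ω
V = IR = 24.9 × 0.1207 = 3.00 V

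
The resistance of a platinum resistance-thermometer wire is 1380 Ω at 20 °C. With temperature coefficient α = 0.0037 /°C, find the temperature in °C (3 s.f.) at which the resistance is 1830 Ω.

R = R₀(1 + α(T − T₀)) ⇒ T = T₀ + (R/R₀ − 1)/α
T = 20 + (1830/1380 − 1)/0.0037 = 20 + (0.3261)/0.0037 = 108 °C

108 °C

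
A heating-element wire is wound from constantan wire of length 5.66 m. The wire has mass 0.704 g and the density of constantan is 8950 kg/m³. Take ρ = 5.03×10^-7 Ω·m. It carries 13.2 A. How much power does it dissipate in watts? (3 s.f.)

A = m/(density·L) = 7.040×10^-4/(8950×5.66) = 1.3897e-08 m²
R = ρL/A = (5.03×10^-7)(5.66)/(1.3897e-08) = 204.9 Ω
P = I²R = (13.2)² × 204.9 = 35700 W

35700 W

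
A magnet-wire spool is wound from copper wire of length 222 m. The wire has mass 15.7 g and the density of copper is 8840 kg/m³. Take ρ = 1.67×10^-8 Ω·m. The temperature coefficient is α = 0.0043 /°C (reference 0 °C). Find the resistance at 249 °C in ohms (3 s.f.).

960 Ω

A = m/(density·L) = 0.0157/(8840×222) = 8.0001e-09 m²
R = ρL/A = (1.67×10^-8)(222)/(8.0001e-09) = 463.4 Ω
R(249 °C) = 463.4 × (1 + 0.0043×249) = 960 Ω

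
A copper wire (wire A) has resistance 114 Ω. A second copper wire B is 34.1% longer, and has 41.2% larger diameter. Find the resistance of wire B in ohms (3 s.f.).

76.7 Ω

R ∝ L/d², so R_B/R_A = (1 + 34.1/100) × (1 + 41.2/100)⁻²
= 1.341 × 0.5016 = 0.6726
R_B = 0.6726 × 114 = 76.7 Ω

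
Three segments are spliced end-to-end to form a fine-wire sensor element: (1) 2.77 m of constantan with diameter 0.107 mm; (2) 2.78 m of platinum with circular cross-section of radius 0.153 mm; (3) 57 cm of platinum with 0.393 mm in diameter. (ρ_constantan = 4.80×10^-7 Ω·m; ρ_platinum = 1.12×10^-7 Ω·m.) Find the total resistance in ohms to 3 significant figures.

Seg 1: A = π(d/2)² = π(5.3500e-05 m)² = 8.992e-09 m²
R_1 = (4.80×10^-7)(2.77)/(8.992e-09) = 147.9 Ω
Seg 2: A = πr² = π(1.5300e-04 m)² = 7.354e-08 m²
R_2 = (1.12×10^-7)(2.78)/(7.354e-08) = 4.234 Ω
Seg 3: A = π(d/2)² = π(1.9650e-04 m)² = 1.213e-07 m²
R_3 = (1.12×10^-7)(0.57)/(1.213e-07) = 0.5263 Ω
R_total = R_1 + R_2 + R_3 = 153 Ω

153 Ω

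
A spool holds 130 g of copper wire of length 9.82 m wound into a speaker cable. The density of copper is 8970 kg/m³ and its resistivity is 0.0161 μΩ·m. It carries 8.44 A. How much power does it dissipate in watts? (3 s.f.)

7.63 W

ρ = 0.0161 μΩ·m = 1.61×10^-8 Ω·m
A = m/(density·L) = 0.13/(8970×9.82) = 1.4758e-06 m²
R = ρL/A = (1.61×10^-8)(9.82)/(1.4758e-06) = 0.1071 Ω
P = I²R = (8.44)² × 0.1071 = 7.63 W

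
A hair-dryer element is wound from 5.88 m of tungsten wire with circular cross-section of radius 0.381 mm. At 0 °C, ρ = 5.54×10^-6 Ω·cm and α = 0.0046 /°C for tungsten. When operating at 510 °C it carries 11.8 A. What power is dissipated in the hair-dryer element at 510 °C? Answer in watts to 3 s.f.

333 W

ρ = 5.54×10^-6 Ω·cm = 5.54×10^-8 Ω·m
A = πr² = π(3.8100e-04 m)² = 4.560e-07 m²
R₍0₎ = ρL/A = (5.54×10^-8)(5.88)/(4.560e-07) = 0.7143 Ω
R₍510₎ = R₍0₎(1 + αΔT) = 0.7143 × (1 + 0.0046×510) = 2.39 Ω
P = I²R = (11.8)² × 2.39 = 333 W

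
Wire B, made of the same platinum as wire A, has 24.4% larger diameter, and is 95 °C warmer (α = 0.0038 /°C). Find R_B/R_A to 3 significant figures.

R ∝ ρL/d² with ρ ∝ (1+αΔT), so R_B/R_A = (1 + 24.4/100)⁻² × (1 + 0.0038×95)
= 0.6462 × 1.361 = 0.879

0.879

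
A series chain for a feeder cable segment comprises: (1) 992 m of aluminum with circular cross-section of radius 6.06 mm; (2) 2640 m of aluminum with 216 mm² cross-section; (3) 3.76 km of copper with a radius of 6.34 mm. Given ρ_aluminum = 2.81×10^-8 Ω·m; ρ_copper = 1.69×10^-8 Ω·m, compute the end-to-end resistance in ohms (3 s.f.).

1.09 Ω

Seg 1: A = πr² = π(6.0600e-03 m)² = 1.154e-04 m²
R_1 = (2.81×10^-8)(992)/(1.154e-04) = 0.2416 Ω
Seg 2: A = 216 mm² = 2.160e-04 m²
R_2 = (2.81×10^-8)(2640)/(2.160e-04) = 0.3434 Ω
Seg 3: A = πr² = π(6.3400e-03 m)² = 1.263e-04 m²
R_3 = (1.69×10^-8)(3760)/(1.263e-04) = 0.5032 Ω
R_total = R_1 + R_2 + R_3 = 1.09 Ω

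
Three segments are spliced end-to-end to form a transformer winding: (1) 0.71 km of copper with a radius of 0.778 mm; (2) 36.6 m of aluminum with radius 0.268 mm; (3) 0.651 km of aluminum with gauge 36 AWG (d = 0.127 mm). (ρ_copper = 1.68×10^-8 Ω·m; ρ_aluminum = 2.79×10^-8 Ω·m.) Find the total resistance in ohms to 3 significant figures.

Seg 1: A = πr² = π(7.7800e-04 m)² = 1.902e-06 m²
R_1 = (1.68×10^-8)(710)/(1.902e-06) = 6.273 Ω
Seg 2: A = πr² = π(2.6800e-04 m)² = 2.256e-07 m²
R_2 = (2.79×10^-8)(36.6)/(2.256e-07) = 4.525 Ω
Seg 3: A = π(0.127/2 mm)² = π(6.3500e-05 m)² = 1.267e-08 m²
R_3 = (2.79×10^-8)(651)/(1.267e-08) = 1434 Ω
R_total = R_1 + R_2 + R_3 = 1440 Ω

1440 Ω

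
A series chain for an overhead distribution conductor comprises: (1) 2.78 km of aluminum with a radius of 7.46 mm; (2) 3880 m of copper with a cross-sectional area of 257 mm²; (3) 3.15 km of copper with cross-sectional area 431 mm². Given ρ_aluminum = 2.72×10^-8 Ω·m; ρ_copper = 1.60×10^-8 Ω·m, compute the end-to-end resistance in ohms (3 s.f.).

0.791 Ω

Seg 1: A = πr² = π(7.4600e-03 m)² = 1.748e-04 m²
R_1 = (2.72×10^-8)(2780)/(1.748e-04) = 0.4325 Ω
Seg 2: A = 257 mm² = 2.570e-04 m²
R_2 = (1.60×10^-8)(3880)/(2.570e-04) = 0.2416 Ω
Seg 3: A = 431 mm² = 4.310e-04 m²
R_3 = (1.60×10^-8)(3150)/(4.310e-04) = 0.1169 Ω
R_total = R_1 + R_2 + R_3 = 0.791 Ω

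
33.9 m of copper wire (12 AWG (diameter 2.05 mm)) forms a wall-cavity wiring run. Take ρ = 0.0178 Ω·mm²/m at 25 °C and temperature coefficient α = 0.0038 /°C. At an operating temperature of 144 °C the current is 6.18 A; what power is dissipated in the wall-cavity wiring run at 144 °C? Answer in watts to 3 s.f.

10.1 W

ρ = 0.0178 Ω·mm²/m = 1.78×10^-8 Ω·m
A = π(2.05/2 mm)² = π(1.0250e-03 m)² = 3.301e-06 m²
R₍25₎ = ρL/A = (1.78×10^-8)(33.9)/(3.301e-06) = 0.1828 Ω
R₍144₎ = R₍25₎(1 + αΔT) = 0.1828 × (1 + 0.0038×119) = 0.2655 Ω
P = I²R = (6.18)² × 0.2655 = 10.1 W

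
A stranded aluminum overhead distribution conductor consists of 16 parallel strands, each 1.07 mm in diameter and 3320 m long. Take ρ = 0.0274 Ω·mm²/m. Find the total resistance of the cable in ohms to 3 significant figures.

6.32 Ω

ρ = 0.0274 Ω·mm²/m = 2.74×10^-8 Ω·m
A_strand = π(5.3500e-04 m)² = 8.992e-07 m²
R_strand = ρL/A = (2.74×10^-8)(3320)/(8.992e-07) = 101.2 Ω
R_total = R_strand/N = 101.2/16 = 6.32 Ω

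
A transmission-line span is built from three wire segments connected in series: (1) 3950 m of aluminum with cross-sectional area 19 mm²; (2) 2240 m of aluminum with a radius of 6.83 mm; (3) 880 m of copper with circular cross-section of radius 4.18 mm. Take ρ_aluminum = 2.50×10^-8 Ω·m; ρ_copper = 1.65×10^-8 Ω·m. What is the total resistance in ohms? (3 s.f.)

5.84 Ω

Seg 1: A = 19 mm² = 1.900e-05 m²
R_1 = (2.50×10^-8)(3950)/(1.900e-05) = 5.197 Ω
Seg 2: A = πr² = π(6.8300e-03 m)² = 1.466e-04 m²
R_2 = (2.50×10^-8)(2240)/(1.466e-04) = 0.3821 Ω
Seg 3: A = πr² = π(4.1800e-03 m)² = 5.489e-05 m²
R_3 = (1.65×10^-8)(880)/(5.489e-05) = 0.2645 Ω
R_total = R_1 + R_2 + R_3 = 5.84 Ω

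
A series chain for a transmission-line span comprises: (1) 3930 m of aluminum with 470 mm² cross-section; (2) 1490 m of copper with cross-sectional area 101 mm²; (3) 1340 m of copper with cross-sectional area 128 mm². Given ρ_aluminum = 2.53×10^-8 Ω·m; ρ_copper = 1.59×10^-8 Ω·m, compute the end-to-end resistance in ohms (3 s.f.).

0.613 Ω

Seg 1: A = 470 mm² = 4.700e-04 m²
R_1 = (2.53×10^-8)(3930)/(4.700e-04) = 0.2116 Ω
Seg 2: A = 101 mm² = 1.010e-04 m²
R_2 = (1.59×10^-8)(1490)/(1.010e-04) = 0.2346 Ω
Seg 3: A = 128 mm² = 1.280e-04 m²
R_3 = (1.59×10^-8)(1340)/(1.280e-04) = 0.1665 Ω
R_total = R_1 + R_2 + R_3 = 0.613 Ω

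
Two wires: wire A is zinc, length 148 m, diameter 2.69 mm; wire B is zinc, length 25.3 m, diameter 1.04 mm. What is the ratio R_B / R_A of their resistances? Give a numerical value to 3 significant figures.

1.14

R ∝ ρL/d², so R_B/R_A = (L_B/L_A) × (d_A/d_B)²
= (25.3/148) × (2.69/1.04)² = 1.14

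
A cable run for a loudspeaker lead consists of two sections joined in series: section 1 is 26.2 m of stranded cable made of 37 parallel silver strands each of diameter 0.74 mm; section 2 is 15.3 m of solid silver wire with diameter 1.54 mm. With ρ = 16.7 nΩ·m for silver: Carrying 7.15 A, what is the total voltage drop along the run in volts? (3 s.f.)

1.18 V

ρ = 16.7 nΩ·m = 1.67×10^-8 Ω·m
Section 1: A_strand = π(3.7000e-04)² = 4.301e-07 m²; R₁ = ρL/(N·A_s) = (1.67×10^-8)(26.2)/(37×4.301e-07) = 0.0275 Ω
Section 2: A = π(d/2)² = π(7.7000e-04 m)² = 1.863e-06 m²
R₂ = (1.67×10^-8)(15.3)/(1.863e-06) = 0.1372 Ω
R = R₁ + R₂ = 0.1647 Ω
V = IR = 7.15 × 0.1647 = 1.18 V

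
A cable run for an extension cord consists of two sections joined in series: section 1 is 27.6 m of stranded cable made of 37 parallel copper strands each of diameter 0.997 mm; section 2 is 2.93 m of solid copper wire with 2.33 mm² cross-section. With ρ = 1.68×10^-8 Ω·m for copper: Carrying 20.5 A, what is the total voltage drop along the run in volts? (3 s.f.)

0.762 V

Section 1: A_strand = π(4.9850e-04)² = 7.807e-07 m²; R₁ = ρL/(N·A_s) = (1.68×10^-8)(27.6)/(37×7.807e-07) = 0.01605 Ω
Section 2: A = 2.33 mm² = 2.330e-06 m²
R₂ = (1.68×10^-8)(2.93)/(2.330e-06) = 0.02113 Ω
R = R₁ + R₂ = 0.03718 Ω
V = IR = 20.5 × 0.03718 = 0.762 V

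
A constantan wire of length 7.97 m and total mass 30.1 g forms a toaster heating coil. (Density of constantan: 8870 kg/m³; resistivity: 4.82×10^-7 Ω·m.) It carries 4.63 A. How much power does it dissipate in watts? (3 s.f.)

A = m/(density·L) = 0.0301/(8870×7.97) = 4.2578e-07 m²
R = ρL/A = (4.82×10^-7)(7.97)/(4.2578e-07) = 9.022 Ω
P = I²R = (4.63)² × 9.022 = 193 W

193 W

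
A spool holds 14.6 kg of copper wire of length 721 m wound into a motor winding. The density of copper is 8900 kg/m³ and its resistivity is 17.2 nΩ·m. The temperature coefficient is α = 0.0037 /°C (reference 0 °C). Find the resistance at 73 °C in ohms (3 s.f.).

ρ = 17.2 nΩ·m = 1.72×10^-8 Ω·m
A = m/(density·L) = 14.6/(8900×721) = 2.2752e-06 m²
R = ρL/A = (1.72×10^-8)(721)/(2.2752e-06) = 5.45 Ω
R(73 °C) = 5.45 × (1 + 0.0037×73) = 6.92 Ω

6.92 Ω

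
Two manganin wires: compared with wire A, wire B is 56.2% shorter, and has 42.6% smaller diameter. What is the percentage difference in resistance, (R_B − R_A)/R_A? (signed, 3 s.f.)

R ∝ L/d², so R_B/R_A = (1 − 56.2/100) × (1 − 42.6/100)⁻²
= 0.438 × 3.035 = 1.329
(R_B − R_A)/R_A = 1.329 − 1 = 32.9%

32.9%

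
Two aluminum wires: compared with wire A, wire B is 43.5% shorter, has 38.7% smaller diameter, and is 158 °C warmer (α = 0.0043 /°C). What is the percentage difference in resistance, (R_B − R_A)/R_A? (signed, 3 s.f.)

153%

R ∝ ρL/d² with ρ ∝ (1+αΔT), so R_B/R_A = (1 − 43.5/100) × (1 − 38.7/100)⁻² × (1 + 0.0043×158)
= 0.565 × 2.661 × 1.679 = 2.525
(R_B − R_A)/R_A = 2.525 − 1 = 153%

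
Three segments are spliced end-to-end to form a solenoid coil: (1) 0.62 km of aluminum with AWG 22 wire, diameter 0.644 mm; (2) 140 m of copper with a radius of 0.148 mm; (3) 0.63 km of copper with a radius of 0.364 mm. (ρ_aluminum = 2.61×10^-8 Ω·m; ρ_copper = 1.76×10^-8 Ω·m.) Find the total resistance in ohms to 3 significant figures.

Seg 1: A = π(0.644/2 mm)² = π(3.2200e-04 m)² = 3.257e-07 m²
R_1 = (2.61×10^-8)(620)/(3.257e-07) = 49.68 Ω
Seg 2: A = πr² = π(1.4800e-04 m)² = 6.881e-08 m²
R_2 = (1.76×10^-8)(140)/(6.881e-08) = 35.81 Ω
Seg 3: A = πr² = π(3.6400e-04 m)² = 4.162e-07 m²
R_3 = (1.76×10^-8)(630)/(4.162e-07) = 26.64 Ω
R_total = R_1 + R_2 + R_3 = 112 Ω

112 Ω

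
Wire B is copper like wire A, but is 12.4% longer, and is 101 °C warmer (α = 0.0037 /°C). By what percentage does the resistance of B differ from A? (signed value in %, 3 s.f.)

54.4%

R ∝ ρL/d² with ρ ∝ (1+αΔT), so R_B/R_A = (1 + 12.4/100) × (1 + 0.0037×101)
= 1.124 × 1.374 = 1.544
(R_B − R_A)/R_A = 1.544 − 1 = 54.4%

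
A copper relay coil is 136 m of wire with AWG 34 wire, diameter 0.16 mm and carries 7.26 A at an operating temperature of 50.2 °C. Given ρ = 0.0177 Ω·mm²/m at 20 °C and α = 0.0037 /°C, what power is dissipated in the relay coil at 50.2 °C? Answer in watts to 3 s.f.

ρ = 0.0177 Ω·mm²/m = 1.77×10^-8 Ω·m
A = π(0.16/2 mm)² = π(8.0000e-05 m)² = 2.011e-08 m²
R₍20₎ = ρL/A = (1.77×10^-8)(136)/(2.011e-08) = 119.7 Ω
R₍50.2₎ = R₍20₎(1 + αΔT) = 119.7 × (1 + 0.0037×30.2) = 133.1 Ω
P = I²R = (7.26)² × 133.1 = 7020 W

7020 W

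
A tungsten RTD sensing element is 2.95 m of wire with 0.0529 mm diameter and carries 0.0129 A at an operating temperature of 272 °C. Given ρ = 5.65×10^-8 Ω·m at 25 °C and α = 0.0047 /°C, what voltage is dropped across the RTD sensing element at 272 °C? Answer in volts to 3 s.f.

2.11 V

A = π(d/2)² = π(2.6450e-05 m)² = 2.198e-09 m²
R₍25₎ = ρL/A = (5.65×10^-8)(2.95)/(2.198e-09) = 75.83 Ω
R₍272₎ = R₍25₎(1 + αΔT) = 75.83 × (1 + 0.0047×247) = 163.9 Ω
V = IR = 0.0129 × 163.9 = 2.11 V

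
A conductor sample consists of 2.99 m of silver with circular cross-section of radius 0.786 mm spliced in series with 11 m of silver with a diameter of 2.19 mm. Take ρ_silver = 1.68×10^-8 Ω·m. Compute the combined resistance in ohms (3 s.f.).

0.0749 Ω

Segment 1: A = πr² = π(7.8600e-04 m)² = 1.941e-06 m²
R₁ = ρL/A = (1.68×10^-8)(2.99)/(1.941e-06) = 0.02588 Ω
Segment 2: A = π(d/2)² = π(1.0950e-03 m)² = 3.767e-06 m²
R₂ = (1.68×10^-8)(11)/(3.767e-06) = 0.04906 Ω
R = R₁ + R₂ = 0.0749 Ω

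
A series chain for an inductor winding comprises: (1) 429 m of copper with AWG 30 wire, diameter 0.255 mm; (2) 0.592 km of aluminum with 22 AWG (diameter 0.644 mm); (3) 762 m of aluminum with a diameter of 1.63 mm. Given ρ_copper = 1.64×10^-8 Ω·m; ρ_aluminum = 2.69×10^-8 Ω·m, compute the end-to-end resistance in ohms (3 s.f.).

196 Ω

Seg 1: A = π(0.255/2 mm)² = π(1.2750e-04 m)² = 5.107e-08 m²
R_1 = (1.64×10^-8)(429)/(5.107e-08) = 137.8 Ω
Seg 2: A = π(0.644/2 mm)² = π(3.2200e-04 m)² = 3.257e-07 m²
R_2 = (2.69×10^-8)(592)/(3.257e-07) = 48.89 Ω
Seg 3: A = π(d/2)² = π(8.1500e-04 m)² = 2.087e-06 m²
R_3 = (2.69×10^-8)(762)/(2.087e-06) = 9.823 Ω
R_total = R_1 + R_2 + R_3 = 196 Ω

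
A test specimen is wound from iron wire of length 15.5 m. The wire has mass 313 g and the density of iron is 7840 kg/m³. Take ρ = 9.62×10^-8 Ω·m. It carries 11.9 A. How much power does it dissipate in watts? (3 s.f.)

A = m/(density·L) = 0.313/(7840×15.5) = 2.5757e-06 m²
R = ρL/A = (9.62×10^-8)(15.5)/(2.5757e-06) = 0.5789 Ω
P = I²R = (11.9)² × 0.5789 = 82.0 W

82.0 W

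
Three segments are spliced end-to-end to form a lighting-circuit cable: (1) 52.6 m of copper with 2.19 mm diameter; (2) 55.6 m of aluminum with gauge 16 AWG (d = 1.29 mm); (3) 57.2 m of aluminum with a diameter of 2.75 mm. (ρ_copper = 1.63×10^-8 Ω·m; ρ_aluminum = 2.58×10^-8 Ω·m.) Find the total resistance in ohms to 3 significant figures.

Seg 1: A = π(d/2)² = π(1.0950e-03 m)² = 3.767e-06 m²
R_1 = (1.63×10^-8)(52.6)/(3.767e-06) = 0.2276 Ω
Seg 2: A = π(1.29/2 mm)² = π(6.4500e-04 m)² = 1.307e-06 m²
R_2 = (2.58×10^-8)(55.6)/(1.307e-06) = 1.098 Ω
Seg 3: A = π(d/2)² = π(1.3750e-03 m)² = 5.940e-06 m²
R_3 = (2.58×10^-8)(57.2)/(5.940e-06) = 0.2485 Ω
R_total = R_1 + R_2 + R_3 = 1.57 Ω

1.57 Ω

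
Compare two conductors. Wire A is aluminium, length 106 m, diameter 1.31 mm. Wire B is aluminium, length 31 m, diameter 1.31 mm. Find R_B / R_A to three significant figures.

0.292

R ∝ ρL/d², so R_B/R_A = (L_B/L_A)
= (31/106) = 0.292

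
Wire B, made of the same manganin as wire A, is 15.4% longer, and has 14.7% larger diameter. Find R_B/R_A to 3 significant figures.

R ∝ L/d², so R_B/R_A = (1 + 15.4/100) × (1 + 14.7/100)⁻²
= 1.154 × 0.7601 = 0.877

0.877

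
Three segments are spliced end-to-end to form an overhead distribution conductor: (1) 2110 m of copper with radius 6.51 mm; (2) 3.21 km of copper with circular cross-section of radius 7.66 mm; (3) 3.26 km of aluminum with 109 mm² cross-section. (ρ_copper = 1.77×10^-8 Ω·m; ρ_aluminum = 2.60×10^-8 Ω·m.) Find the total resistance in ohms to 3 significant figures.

1.37 Ω

Seg 1: A = πr² = π(6.5100e-03 m)² = 1.331e-04 m²
R_1 = (1.77×10^-8)(2110)/(1.331e-04) = 0.2805 Ω
Seg 2: A = πr² = π(7.6600e-03 m)² = 1.843e-04 m²
R_2 = (1.77×10^-8)(3210)/(1.843e-04) = 0.3082 Ω
Seg 3: A = 109 mm² = 1.090e-04 m²
R_3 = (2.60×10^-8)(3260)/(1.090e-04) = 0.7776 Ω
R_total = R_1 + R_2 + R_3 = 1.37 Ω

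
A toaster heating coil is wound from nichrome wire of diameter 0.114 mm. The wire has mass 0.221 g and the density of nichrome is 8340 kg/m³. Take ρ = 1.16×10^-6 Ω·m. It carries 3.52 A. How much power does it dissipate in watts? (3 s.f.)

A = π(d/2)² = π(5.7000e-05 m)² = 1.0207e-08 m²
L = m/(density·A) = 2.210×10^-4/(8340×1.0207e-08) = 2.596 m
R = ρL/A = (1.16×10^-6)(2.596)/(1.0207e-08) = 295 Ω
P = I²R = (3.52)² × 295 = 3660 W

3660 W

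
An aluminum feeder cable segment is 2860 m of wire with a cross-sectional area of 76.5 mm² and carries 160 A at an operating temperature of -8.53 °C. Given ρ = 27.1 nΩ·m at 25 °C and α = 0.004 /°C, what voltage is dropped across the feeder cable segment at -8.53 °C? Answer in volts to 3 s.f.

ρ = 27.1 nΩ·m = 2.71×10^-8 Ω·m
A = 76.5 mm² = 7.650e-05 m²
R₍25₎ = ρL/A = (2.71×10^-8)(2860)/(7.650e-05) = 1.013 Ω
R₍-8.53₎ = R₍25₎(1 + αΔT) = 1.013 × (1 + 0.004×-33.5) = 0.8773 Ω
V = IR = 160 × 0.8773 = 140 V

140 V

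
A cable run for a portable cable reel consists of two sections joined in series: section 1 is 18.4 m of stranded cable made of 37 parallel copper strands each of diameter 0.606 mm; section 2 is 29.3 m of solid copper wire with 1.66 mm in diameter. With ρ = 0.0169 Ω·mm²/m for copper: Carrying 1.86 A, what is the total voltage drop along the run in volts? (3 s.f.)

ρ = 0.0169 Ω·mm²/m = 1.69×10^-8 Ω·m
Section 1: A_strand = π(3.0300e-04)² = 2.884e-07 m²; R₁ = ρL/(N·A_s) = (1.69×10^-8)(18.4)/(37×2.884e-07) = 0.02914 Ω
Section 2: A = π(d/2)² = π(8.3000e-04 m)² = 2.164e-06 m²
R₂ = (1.69×10^-8)(29.3)/(2.164e-06) = 0.2288 Ω
R = R₁ + R₂ = 0.2579 Ω
V = IR = 1.86 × 0.2579 = 0.480 V

0.480 V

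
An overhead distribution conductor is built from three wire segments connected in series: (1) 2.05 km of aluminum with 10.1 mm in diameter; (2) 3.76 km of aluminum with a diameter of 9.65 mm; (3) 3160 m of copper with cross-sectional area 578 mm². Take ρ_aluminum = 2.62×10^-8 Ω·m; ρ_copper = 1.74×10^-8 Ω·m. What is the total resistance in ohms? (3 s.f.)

2.11 Ω

Seg 1: A = π(d/2)² = π(5.0500e-03 m)² = 8.012e-05 m²
R_1 = (2.62×10^-8)(2050)/(8.012e-05) = 0.6704 Ω
Seg 2: A = π(d/2)² = π(4.8250e-03 m)² = 7.314e-05 m²
R_2 = (2.62×10^-8)(3760)/(7.314e-05) = 1.347 Ω
Seg 3: A = 578 mm² = 5.780e-04 m²
R_3 = (1.74×10^-8)(3160)/(5.780e-04) = 0.09513 Ω
R_total = R_1 + R_2 + R_3 = 2.11 Ω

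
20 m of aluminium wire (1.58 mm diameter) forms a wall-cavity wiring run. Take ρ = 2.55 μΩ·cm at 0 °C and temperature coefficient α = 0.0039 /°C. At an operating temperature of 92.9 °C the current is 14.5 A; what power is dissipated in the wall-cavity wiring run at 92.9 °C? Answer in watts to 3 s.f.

ρ = 2.55 μΩ·cm = 2.55×10^-8 Ω·m
A = π(d/2)² = π(7.9000e-04 m)² = 1.961e-06 m²
R₍0₎ = ρL/A = (2.55×10^-8)(20)/(1.961e-06) = 0.2601 Ω
R₍92.9₎ = R₍0₎(1 + αΔT) = 0.2601 × (1 + 0.0039×92.9) = 0.3544 Ω
P = I²R = (14.5)² × 0.3544 = 74.5 W

74.5 W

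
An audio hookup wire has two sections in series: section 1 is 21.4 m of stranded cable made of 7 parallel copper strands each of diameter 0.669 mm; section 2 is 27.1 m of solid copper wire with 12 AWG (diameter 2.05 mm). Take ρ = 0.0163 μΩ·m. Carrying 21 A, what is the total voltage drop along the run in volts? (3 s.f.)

5.79 V

ρ = 0.0163 μΩ·m = 1.63×10^-8 Ω·m
Section 1: A_strand = π(3.3450e-04)² = 3.515e-07 m²; R₁ = ρL/(N·A_s) = (1.63×10^-8)(21.4)/(7×3.515e-07) = 0.1418 Ω
Section 2: A = π(2.05/2 mm)² = π(1.0250e-03 m)² = 3.301e-06 m²
R₂ = (1.63×10^-8)(27.1)/(3.301e-06) = 0.1338 Ω
R = R₁ + R₂ = 0.2756 Ω
V = IR = 21 × 0.2756 = 5.79 V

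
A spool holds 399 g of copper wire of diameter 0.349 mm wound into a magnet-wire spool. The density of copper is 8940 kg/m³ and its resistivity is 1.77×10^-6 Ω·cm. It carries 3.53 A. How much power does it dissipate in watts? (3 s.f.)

ρ = 1.77×10^-6 Ω·cm = 1.77×10^-8 Ω·m
A = π(d/2)² = π(1.7450e-04 m)² = 9.5662e-08 m²
L = m/(density·A) = 0.399/(8940×9.5662e-08) = 466.5 m
R = ρL/A = (1.77×10^-8)(466.5)/(9.5662e-08) = 86.32 Ω
P = I²R = (3.53)² × 86.32 = 1080 W

1080 W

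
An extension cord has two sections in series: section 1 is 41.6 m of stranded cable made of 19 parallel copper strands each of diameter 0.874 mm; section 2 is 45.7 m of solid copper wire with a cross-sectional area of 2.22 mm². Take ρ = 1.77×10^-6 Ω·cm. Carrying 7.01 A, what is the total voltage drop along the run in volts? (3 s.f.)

ρ = 1.77×10^-6 Ω·cm = 1.77×10^-8 Ω·m
Section 1: A_strand = π(4.3700e-04)² = 5.999e-07 m²; R₁ = ρL/(N·A_s) = (1.77×10^-8)(41.6)/(19×5.999e-07) = 0.0646 Ω
Section 2: A = 2.22 mm² = 2.220e-06 m²
R₂ = (1.77×10^-8)(45.7)/(2.220e-06) = 0.3644 Ω
R = R₁ + R₂ = 0.429 Ω
V = IR = 7.01 × 0.429 = 3.01 V

3.01 V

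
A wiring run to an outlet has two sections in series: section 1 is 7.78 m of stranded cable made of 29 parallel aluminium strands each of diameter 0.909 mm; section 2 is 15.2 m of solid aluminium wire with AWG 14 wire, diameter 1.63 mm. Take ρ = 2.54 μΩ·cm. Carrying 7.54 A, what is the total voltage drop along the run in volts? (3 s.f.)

ρ = 2.54 μΩ·cm = 2.54×10^-8 Ω·m
Section 1: A_strand = π(4.5450e-04)² = 6.490e-07 m²; R₁ = ρL/(N·A_s) = (2.54×10^-8)(7.78)/(29×6.490e-07) = 0.0105 Ω
Section 2: A = π(1.63/2 mm)² = π(8.1500e-04 m)² = 2.087e-06 m²
R₂ = (2.54×10^-8)(15.2)/(2.087e-06) = 0.185 Ω
R = R₁ + R₂ = 0.1955 Ω
V = IR = 7.54 × 0.1955 = 1.47 V

1.47 V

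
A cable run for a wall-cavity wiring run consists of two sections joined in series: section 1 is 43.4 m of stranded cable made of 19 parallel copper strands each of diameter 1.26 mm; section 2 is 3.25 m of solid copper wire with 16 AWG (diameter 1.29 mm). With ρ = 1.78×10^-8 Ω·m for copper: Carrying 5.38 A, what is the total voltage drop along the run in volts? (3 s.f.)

0.414 V

Section 1: A_strand = π(6.3000e-04)² = 1.247e-06 m²; R₁ = ρL/(N·A_s) = (1.78×10^-8)(43.4)/(19×1.247e-06) = 0.03261 Ω
Section 2: A = π(1.29/2 mm)² = π(6.4500e-04 m)² = 1.307e-06 m²
R₂ = (1.78×10^-8)(3.25)/(1.307e-06) = 0.04426 Ω
R = R₁ + R₂ = 0.07687 Ω
V = IR = 5.38 × 0.07687 = 0.414 V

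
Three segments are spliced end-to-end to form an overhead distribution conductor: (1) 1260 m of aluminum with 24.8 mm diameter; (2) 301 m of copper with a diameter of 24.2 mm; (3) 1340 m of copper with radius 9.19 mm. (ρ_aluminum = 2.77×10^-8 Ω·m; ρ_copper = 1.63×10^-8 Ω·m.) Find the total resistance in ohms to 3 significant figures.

0.165 Ω

Seg 1: A = π(d/2)² = π(1.2400e-02 m)² = 4.831e-04 m²
R_1 = (2.77×10^-8)(1260)/(4.831e-04) = 0.07225 Ω
Seg 2: A = π(d/2)² = π(1.2100e-02 m)² = 4.600e-04 m²
R_2 = (1.63×10^-8)(301)/(4.600e-04) = 0.01067 Ω
Seg 3: A = πr² = π(9.1900e-03 m)² = 2.653e-04 m²
R_3 = (1.63×10^-8)(1340)/(2.653e-04) = 0.08232 Ω
R_total = R_1 + R_2 + R_3 = 0.165 Ω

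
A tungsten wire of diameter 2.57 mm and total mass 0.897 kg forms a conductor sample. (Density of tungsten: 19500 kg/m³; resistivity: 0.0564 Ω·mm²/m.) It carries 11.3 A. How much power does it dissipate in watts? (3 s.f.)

ρ = 0.0564 Ω·mm²/m = 5.64×10^-8 Ω·m
A = π(d/2)² = π(1.2850e-03 m)² = 5.1875e-06 m²
L = m/(density·A) = 0.897/(19500×5.1875e-06) = 8.868 m
R = ρL/A = (5.64×10^-8)(8.868)/(5.1875e-06) = 0.09641 Ω
P = I²R = (11.3)² × 0.09641 = 12.3 W

12.3 W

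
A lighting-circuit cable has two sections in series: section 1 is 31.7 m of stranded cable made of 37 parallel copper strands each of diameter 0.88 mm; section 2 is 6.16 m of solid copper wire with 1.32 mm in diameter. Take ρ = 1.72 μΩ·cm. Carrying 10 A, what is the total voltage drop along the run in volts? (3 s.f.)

ρ = 1.72 μΩ·cm = 1.72×10^-8 Ω·m
Section 1: A_strand = π(4.4000e-04)² = 6.082e-07 m²; R₁ = ρL/(N·A_s) = (1.72×10^-8)(31.7)/(37×6.082e-07) = 0.02423 Ω
Section 2: A = π(d/2)² = π(6.6000e-04 m)² = 1.368e-06 m²
R₂ = (1.72×10^-8)(6.16)/(1.368e-06) = 0.07742 Ω
R = R₁ + R₂ = 0.1017 Ω
V = IR = 10 × 0.1017 = 1.02 V

1.02 V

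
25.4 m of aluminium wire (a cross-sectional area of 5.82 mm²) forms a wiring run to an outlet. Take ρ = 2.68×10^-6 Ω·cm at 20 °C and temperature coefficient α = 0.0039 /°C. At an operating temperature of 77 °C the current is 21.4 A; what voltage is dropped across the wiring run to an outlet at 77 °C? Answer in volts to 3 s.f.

ρ = 2.68×10^-6 Ω·cm = 2.68×10^-8 Ω·m
A = 5.82 mm² = 5.820e-06 m²
R₍20₎ = ρL/A = (2.68×10^-8)(25.4)/(5.820e-06) = 0.117 Ω
R₍77₎ = R₍20₎(1 + αΔT) = 0.117 × (1 + 0.0039×57) = 0.143 Ω
V = IR = 21.4 × 0.143 = 3.06 V

3.06 V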